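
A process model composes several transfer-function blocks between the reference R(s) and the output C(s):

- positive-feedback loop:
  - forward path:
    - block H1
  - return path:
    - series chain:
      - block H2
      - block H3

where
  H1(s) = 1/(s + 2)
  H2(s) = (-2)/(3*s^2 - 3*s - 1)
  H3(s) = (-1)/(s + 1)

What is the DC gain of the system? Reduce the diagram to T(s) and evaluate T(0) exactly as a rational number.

Reducing step by step:

(1) series reduction of H2, H3 gives 2/(3*s^3 - 4*s - 1)
(2) apply the feedback formula to H1, (H2*H3) gives (3*s^3 - 4*s - 1)/(3*s^4 + 6*s^3 - 4*s^2 - 9*s - 4)
Step 2 gives the overall T(s). Then T(0) = -1/(-4) = 1/4.

Answer: 1/4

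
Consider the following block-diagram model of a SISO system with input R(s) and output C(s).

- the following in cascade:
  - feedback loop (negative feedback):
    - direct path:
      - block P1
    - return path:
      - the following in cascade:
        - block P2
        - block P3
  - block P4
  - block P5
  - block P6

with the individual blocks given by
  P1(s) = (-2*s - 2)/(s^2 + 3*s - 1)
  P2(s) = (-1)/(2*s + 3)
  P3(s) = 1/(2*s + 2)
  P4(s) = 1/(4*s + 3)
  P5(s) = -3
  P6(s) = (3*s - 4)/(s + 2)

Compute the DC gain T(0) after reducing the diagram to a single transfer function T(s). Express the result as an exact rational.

Step 1 - cascade P2, P3 = (-1)/(4*s^2 + 10*s + 6)
Step 2 - collapse the loop (P1 forward, (P2*P3) return) = (-4*s^2 - 10*s - 6)/(2*s^3 + 9*s^2 + 7*s - 2)
Step 3 - series reduction of [P1/(1+P1*(P2*P3))], P4, P5, P6 = (36*s^3 + 42*s^2 - 66*s - 72)/(8*s^5 + 58*s^4 + 139*s^3 + 123*s^2 + 20*s - 12)
The step-3 result is T(s). Setting s = 0: T(0) = -72/(-12) = 6.

Therefore the answer is 6.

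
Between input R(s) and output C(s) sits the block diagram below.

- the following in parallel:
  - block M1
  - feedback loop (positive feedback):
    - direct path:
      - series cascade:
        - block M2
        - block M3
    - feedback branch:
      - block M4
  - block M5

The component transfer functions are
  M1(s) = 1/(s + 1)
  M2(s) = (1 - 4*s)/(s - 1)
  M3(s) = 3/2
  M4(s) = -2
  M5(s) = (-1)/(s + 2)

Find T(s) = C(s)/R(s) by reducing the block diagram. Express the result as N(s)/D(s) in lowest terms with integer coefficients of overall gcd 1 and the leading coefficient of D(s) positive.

Reducing step by step:

Step 1 - cascade M2, M3 -> (3 - 12*s)/(2*s - 2)
Step 2 - collapse the loop ((M2*M3) forward, M4 return) -> (12*s - 3)/(22*s - 4)
Step 3 - reduce the parallel group M1, [(M2*M3)/(1-(M2*M3)*M4)], M5, which is the overall transfer function T(s) = C(s)/R(s) in lowest terms

Answer: (12*s^3 + 33*s^2 + 37*s - 10)/(22*s^3 + 62*s^2 + 32*s - 8)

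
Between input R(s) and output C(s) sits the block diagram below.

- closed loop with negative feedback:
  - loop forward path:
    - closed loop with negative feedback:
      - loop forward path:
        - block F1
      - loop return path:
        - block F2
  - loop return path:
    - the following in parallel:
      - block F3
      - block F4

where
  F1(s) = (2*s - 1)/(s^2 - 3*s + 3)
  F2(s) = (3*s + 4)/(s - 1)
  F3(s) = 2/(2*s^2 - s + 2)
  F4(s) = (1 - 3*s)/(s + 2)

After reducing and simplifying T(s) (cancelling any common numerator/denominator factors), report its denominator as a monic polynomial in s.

Reducing step by step:

1. collapse the loop (F1 forward, F2 return) = (2*s^2 - 3*s + 1)/(s^3 + 2*s^2 + 11*s - 7)
2. reduce the parallel group F3, F4 = (-6*s^3 + 5*s^2 - 5*s + 6)/(2*s^3 + 3*s^2 + 4)
3. feedback reduction of [F1/(1+F1*F2)], (F3+F4) = (4*s^5 - 7*s^3 + 11*s^2 - 12*s + 4)/(2*s^6 - 5*s^5 + 56*s^4 - 8*s^3 + 19*s^2 + 21*s - 22)
No further cancellation is possible in the step-3 result, so that is T(s). Its denominator becomes monic after dividing by the leading coefficient 2.

Answer: s^6 - 5*s^5/2 + 28*s^4 - 4*s^3 + 19*s^2/2 + 21*s/2 - 11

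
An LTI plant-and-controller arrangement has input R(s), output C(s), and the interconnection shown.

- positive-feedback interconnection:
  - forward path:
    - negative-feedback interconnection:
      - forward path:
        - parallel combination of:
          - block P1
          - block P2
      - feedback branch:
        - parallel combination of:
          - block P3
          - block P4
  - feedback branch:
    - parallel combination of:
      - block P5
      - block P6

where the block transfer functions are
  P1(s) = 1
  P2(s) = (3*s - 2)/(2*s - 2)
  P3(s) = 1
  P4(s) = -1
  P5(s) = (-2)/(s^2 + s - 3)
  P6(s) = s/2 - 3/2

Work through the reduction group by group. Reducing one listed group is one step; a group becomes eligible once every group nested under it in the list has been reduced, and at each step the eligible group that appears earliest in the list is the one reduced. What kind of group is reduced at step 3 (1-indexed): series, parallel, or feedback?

The answer is feedback.

Reasoning:
1. reduce the parallel group P1, P2
2. combine P3, P4 in parallel
3. collapse the loop ((P1+P2) forward, (P3+P4) return)
4. sum the parallel branches P5, P6
5. close the feedback loop around [(P1+P2)/(1+(P1+P2)*(P3+P4))], (P5+P6)
The group at step 3 is a feedback group.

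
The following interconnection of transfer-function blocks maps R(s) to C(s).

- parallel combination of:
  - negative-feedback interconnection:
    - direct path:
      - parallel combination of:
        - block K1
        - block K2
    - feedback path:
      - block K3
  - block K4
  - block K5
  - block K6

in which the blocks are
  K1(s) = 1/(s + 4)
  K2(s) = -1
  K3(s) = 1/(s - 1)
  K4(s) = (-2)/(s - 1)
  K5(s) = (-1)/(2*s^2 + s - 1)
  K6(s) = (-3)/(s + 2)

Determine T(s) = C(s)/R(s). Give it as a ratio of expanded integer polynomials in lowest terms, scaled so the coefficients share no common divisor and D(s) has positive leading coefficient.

[1] sum the parallel branches K1, K2, giving (-s - 3)/(s + 4)
[2] feedback reduction of (K1+K2), K3, giving (-s^2 - 2*s + 3)/(s^2 + 2*s - 7)
[3] add [(K1+K2)/(1+(K1+K2)*K3)], K4, K5, K6 (parallel); the result is T(s) itself (integer coefficients, no common factor, positive leading denominator coefficient)

Therefore the answer is (-2*s^6 - 17*s^5 - 24*s^4 + 77*s^3 + 57*s^2 - 28*s - 15)/(2*s^6 + 7*s^5 - 12*s^4 - 32*s^3 + 24*s^2 + 25*s - 14).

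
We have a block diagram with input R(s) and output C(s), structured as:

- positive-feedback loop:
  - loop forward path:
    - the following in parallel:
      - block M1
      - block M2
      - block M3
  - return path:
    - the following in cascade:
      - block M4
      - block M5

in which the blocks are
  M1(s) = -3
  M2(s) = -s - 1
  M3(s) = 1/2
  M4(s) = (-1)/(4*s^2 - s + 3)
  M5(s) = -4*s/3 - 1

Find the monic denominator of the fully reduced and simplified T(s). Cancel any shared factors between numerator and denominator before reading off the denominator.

Answer: s^2 + 7*s/8 + 39/32

Working:
[1] sum the parallel branches M1, M2, M3 gives -s - 7/2
[2] reduce the series chain M4, M5 gives (4*s + 3)/(12*s^2 - 3*s + 9)
[3] apply the feedback formula to (M1+M2+M3), (M4*M5) gives (-24*s^3 - 78*s^2 + 3*s - 63)/(32*s^2 + 28*s + 39)
That last expression is T(s), already simplified. Scaling its denominator by 1/32 (the reciprocal of the leading coefficient) yields the monic denominator.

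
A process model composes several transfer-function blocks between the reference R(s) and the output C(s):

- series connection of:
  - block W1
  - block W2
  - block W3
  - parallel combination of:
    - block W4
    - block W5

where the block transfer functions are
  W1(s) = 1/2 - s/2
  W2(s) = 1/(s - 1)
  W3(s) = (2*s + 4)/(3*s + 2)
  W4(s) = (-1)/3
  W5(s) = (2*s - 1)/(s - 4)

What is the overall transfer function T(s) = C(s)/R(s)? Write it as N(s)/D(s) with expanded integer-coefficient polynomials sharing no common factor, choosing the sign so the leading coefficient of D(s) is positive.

Step 1 - reduce the parallel group W4, W5: (5*s + 1)/(3*s - 12)
Step 2 - multiply W1, W2, W3, (W4+W5) (series) - this is the overall T(s), already in the required normalized form

Answer: (-5*s^2 - 11*s - 2)/(9*s^2 - 30*s - 24)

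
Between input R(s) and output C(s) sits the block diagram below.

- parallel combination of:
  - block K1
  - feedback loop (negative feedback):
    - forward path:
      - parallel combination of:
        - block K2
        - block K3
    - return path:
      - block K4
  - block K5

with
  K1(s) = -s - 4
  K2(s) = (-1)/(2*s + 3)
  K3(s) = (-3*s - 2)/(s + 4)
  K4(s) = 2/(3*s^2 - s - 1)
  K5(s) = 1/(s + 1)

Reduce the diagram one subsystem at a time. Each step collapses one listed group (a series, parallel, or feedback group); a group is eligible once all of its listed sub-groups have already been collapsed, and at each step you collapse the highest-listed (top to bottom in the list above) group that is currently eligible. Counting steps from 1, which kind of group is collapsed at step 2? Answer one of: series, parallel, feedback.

[1] combine K2, K3 in parallel
[2] feedback reduction of (K2+K3), K4
[3] parallel reduction of K1, [(K2+K3)/(1+(K2+K3)*K4)], K5
The group at step 2 is a feedback group.

Answer: feedback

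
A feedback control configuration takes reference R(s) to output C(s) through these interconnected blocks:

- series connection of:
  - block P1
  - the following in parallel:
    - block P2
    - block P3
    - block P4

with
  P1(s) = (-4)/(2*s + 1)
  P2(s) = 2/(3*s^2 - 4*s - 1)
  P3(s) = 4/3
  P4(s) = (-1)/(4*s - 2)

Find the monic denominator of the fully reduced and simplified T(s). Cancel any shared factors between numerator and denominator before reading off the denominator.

Step 1: sum the parallel branches P2, P3, P4; result (48*s^3 - 97*s^2 + 52*s - 1)/(36*s^3 - 66*s^2 + 12*s + 6)
Step 2: cascade P1, (P2+P3+P4); result (-96*s^3 + 194*s^2 - 104*s + 2)/(36*s^4 - 48*s^3 - 21*s^2 + 12*s + 3)
The result of step 2 is T(s) in lowest terms. Its denominator has leading coefficient 36; dividing the denominator through by 36 makes it monic.

Hence the answer: s^4 - 4*s^3/3 - 7*s^2/12 + s/3 + 1/12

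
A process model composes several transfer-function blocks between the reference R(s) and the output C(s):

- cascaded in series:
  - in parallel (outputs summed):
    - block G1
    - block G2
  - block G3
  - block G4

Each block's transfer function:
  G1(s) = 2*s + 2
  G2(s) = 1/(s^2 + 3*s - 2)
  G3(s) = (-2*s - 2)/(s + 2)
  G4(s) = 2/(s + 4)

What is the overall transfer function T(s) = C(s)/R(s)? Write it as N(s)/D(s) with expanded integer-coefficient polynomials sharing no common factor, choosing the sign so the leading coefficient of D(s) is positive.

Answer: (-8*s^4 - 40*s^3 - 40*s^2 + 4*s + 12)/(s^4 + 9*s^3 + 24*s^2 + 12*s - 16)

Working:
Step 1: parallel reduction of G1, G2 -> (2*s^3 + 8*s^2 + 2*s - 3)/(s^2 + 3*s - 2)
Step 2: reduce the series chain (G1+G2), G3, G4 - this is the overall T(s), already in the required normalized form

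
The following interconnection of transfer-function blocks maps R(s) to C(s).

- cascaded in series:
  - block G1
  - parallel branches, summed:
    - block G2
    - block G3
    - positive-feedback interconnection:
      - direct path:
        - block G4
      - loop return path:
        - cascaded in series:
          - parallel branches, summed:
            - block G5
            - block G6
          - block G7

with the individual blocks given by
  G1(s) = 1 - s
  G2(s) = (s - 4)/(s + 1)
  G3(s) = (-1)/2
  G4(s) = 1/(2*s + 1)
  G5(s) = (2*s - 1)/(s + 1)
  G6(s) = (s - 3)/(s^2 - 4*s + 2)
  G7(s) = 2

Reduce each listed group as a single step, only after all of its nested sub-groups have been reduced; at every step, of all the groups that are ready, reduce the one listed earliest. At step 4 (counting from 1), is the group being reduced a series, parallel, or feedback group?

Answer: parallel

Working:
1. add G5, G6 (parallel)
2. multiply (G5+G6), G7 (series)
3. reduce the feedback loop with forward G4 and return ((G5+G6)*G7)
4. parallel reduction of G2, G3, [G4/(1-G4*((G5+G6)*G7))]
5. series reduction of G1, (G2+G3+[G4/(1-G4*((G5+G6)*G7))])
Step 4 collapses a parallel group.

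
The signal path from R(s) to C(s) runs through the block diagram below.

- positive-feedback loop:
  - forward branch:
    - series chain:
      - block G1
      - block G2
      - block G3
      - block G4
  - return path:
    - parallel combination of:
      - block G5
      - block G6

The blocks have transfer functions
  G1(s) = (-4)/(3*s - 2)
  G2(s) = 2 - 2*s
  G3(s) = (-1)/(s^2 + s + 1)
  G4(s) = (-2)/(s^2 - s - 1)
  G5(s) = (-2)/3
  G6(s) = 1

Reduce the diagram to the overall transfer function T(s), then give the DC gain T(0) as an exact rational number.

Reducing step by step:

[1] cascade G1, G2, G3, G4: (16*s - 16)/(3*s^5 - 2*s^4 - 3*s^3 - 4*s^2 + s + 2)
[2] reduce the parallel group G5, G6: 1/3
[3] collapse the loop ((G1*G2*G3*G4) forward, (G5+G6) return): (48*s - 48)/(9*s^5 - 6*s^4 - 9*s^3 - 12*s^2 - 13*s + 22)
Evaluating the step-3 result (the overall T(s)) at s = 0 gives T(0) = -48/22 = -24/11.

Answer: -24/11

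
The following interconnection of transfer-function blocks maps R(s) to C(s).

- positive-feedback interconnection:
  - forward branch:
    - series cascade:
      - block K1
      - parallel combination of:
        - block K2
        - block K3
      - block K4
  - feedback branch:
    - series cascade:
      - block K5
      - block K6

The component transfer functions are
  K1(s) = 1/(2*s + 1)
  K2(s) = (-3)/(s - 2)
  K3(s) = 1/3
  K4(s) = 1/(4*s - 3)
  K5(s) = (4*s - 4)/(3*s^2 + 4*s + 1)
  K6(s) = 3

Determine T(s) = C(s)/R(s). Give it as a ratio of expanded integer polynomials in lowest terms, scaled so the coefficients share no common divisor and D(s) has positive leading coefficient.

Reducing step by step:

(1) add K2, K3 (parallel); result (s - 11)/(3*s - 6)
(2) combine K1, (K2+K3), K4 in series; result (s - 11)/(24*s^3 - 54*s^2 + 3*s + 18)
(3) series reduction of K5, K6; result (12*s - 12)/(3*s^2 + 4*s + 1)
(4) reduce the feedback loop with forward (K1*(K2+K3)*K4) and return (K5*K6): this yields T(s), and no further normalization is needed

Answer: (3*s^3 - 29*s^2 - 43*s - 11)/(72*s^5 - 66*s^4 - 183*s^3 + 219*s - 114)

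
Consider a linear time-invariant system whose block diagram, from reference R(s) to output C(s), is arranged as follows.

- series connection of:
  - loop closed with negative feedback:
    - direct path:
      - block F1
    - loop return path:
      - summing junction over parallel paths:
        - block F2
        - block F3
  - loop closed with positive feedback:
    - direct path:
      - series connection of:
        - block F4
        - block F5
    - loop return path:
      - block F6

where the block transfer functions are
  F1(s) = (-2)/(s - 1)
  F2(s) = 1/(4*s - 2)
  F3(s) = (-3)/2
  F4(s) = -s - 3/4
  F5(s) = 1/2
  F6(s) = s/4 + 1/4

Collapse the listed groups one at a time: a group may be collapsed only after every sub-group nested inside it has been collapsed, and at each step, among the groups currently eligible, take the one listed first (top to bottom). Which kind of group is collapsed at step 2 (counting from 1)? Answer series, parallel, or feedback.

Reducing step by step:

Step 1 - reduce the parallel group F2, F3
Step 2 - apply the feedback formula to F1, (F2+F3)
Step 3 - multiply F4, F5 (series)
Step 4 - close the feedback loop around (F4*F5), F6
Step 5 - series reduction of [F1/(1+F1*(F2+F3))], [(F4*F5)/(1-(F4*F5)*F6)]
So the answer for step 2 is feedback.

Answer: feedback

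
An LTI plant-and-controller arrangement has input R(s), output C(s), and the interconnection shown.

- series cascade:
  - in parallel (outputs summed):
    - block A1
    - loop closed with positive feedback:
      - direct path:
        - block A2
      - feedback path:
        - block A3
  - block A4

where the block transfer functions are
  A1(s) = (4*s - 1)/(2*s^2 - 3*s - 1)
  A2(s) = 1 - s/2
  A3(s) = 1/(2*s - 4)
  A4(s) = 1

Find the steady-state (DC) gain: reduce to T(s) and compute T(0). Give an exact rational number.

Step 1 - reduce the feedback loop with forward A2 and return A3, giving 4/5 - 2*s/5
Step 2 - combine A1, [A2/(1-A2*A3)] in parallel, giving (-4*s^3 + 14*s^2 + 10*s - 9)/(10*s^2 - 15*s - 5)
Step 3 - multiply (A1+[A2/(1-A2*A3)]), A4 (series), giving (-4*s^3 + 14*s^2 + 10*s - 9)/(10*s^2 - 15*s - 5)
The step-3 result is T(s). Setting s = 0: T(0) = -9/(-5) = 9/5.

Final answer: 9/5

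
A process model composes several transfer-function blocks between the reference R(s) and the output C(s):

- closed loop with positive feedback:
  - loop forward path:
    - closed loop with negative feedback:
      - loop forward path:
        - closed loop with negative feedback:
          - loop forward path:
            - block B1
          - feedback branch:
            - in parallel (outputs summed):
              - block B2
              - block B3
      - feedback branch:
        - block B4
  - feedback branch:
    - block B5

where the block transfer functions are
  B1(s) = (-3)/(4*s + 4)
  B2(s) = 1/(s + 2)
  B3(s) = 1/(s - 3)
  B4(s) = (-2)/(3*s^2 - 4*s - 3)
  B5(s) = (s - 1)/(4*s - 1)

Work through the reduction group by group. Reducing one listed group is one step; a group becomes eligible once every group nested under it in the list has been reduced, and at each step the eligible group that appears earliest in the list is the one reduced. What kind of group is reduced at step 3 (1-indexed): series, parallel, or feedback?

Answer: feedback

Working:
Step 1: reduce the parallel group B2, B3
Step 2: collapse the loop (B1 forward, (B2+B3) return)
Step 3: apply the feedback formula to [B1/(1+B1*(B2+B3))], B4
Step 4: feedback reduction of [[B1/(1+B1*(B2+B3))]/(1+[B1/(1+B1*(B2+B3))]*B4)], B5
At step 3 the group reduced is feedback.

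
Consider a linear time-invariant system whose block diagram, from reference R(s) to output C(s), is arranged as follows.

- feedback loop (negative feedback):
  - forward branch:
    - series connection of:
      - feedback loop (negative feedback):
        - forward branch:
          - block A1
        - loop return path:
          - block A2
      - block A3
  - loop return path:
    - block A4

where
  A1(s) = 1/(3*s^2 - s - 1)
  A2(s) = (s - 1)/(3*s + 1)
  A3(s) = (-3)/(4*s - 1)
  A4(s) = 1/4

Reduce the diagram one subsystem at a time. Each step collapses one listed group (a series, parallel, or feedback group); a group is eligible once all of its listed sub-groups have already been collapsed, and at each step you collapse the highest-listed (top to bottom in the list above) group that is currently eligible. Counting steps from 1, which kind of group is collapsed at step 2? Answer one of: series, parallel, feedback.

Reducing step by step:

(1) close the feedback loop around A1, A2
(2) series reduction of [A1/(1+A1*A2)], A3
(3) reduce the feedback loop with forward ([A1/(1+A1*A2)]*A3) and return A4
Step 2: series.

Answer: series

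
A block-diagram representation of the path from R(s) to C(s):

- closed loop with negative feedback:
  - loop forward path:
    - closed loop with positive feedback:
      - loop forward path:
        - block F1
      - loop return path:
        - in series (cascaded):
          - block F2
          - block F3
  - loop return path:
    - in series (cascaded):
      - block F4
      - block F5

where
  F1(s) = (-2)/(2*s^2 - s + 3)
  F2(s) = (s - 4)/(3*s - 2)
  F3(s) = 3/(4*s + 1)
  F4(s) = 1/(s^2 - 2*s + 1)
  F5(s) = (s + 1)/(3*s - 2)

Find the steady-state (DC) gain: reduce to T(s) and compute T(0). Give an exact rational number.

Reducing step by step:

Step 1: combine F2, F3 in series, giving (3*s - 12)/(12*s^2 - 5*s - 2)
Step 2: apply the feedback formula to F1, (F2*F3), giving (-24*s^2 + 10*s + 4)/(24*s^4 - 22*s^3 + 37*s^2 - 7*s - 30)
Step 3: series reduction of F4, F5, giving (s + 1)/(3*s^3 - 8*s^2 + 7*s - 2)
Step 4: reduce the feedback loop with forward [F1/(1-F1*(F2*F3))] and return (F4*F5), giving (-24*s^4 + 58*s^3 - 40*s^2 + 2*s + 4)/(24*s^6 - 70*s^5 + 105*s^4 - 103*s^3 + 13*s^2 + 43*s - 32)
That last expression is T(s); at s = 0 only the constant terms survive, so T(0) = 4/(-32) = -1/8.

Answer: -1/8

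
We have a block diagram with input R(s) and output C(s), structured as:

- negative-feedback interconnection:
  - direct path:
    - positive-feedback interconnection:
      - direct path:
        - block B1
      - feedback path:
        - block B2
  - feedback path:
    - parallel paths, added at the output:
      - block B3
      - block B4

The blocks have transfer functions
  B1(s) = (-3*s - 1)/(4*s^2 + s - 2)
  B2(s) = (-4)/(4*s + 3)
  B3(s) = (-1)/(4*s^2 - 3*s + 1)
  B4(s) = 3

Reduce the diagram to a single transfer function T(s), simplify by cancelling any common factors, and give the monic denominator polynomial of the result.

Answer: s^5 - 2*s^4 - 37*s^3/16 + 21*s^2/16 + 7*s/32 - 1/4

Working:
1. close the feedback loop around B1, B2 gives (-12*s^2 - 13*s - 3)/(16*s^3 + 16*s^2 - 17*s - 10)
2. parallel reduction of B3, B4 gives (12*s^2 - 9*s + 2)/(4*s^2 - 3*s + 1)
3. feedback reduction of [B1/(1-B1*B2)], (B3+B4) gives (-48*s^4 - 16*s^3 + 15*s^2 - 4*s - 3)/(64*s^5 - 128*s^4 - 148*s^3 + 84*s^2 + 14*s - 16)
T(s) is the step-3 result (common factors already cancelled). Leading coefficient of the denominator: 64. Divide through by 64 for the monic polynomial.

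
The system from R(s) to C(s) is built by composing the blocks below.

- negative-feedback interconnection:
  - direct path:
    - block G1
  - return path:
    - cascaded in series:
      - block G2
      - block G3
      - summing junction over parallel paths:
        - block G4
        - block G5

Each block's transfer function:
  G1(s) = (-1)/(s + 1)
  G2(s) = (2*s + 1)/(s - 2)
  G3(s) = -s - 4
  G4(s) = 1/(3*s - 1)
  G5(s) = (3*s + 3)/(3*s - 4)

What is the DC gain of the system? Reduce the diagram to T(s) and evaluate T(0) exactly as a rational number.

Answer: -2/9

Working:
1. reduce the parallel group G4, G5 gives (9*s^2 + 9*s - 7)/(9*s^2 - 15*s + 4)
2. multiply G2, G3, (G4+G5) (series) gives (-18*s^4 - 99*s^3 - 103*s^2 + 27*s + 28)/(9*s^3 - 33*s^2 + 34*s - 8)
3. close the feedback loop around G1, (G2*G3*(G4+G5)) gives (-9*s^3 + 33*s^2 - 34*s + 8)/(27*s^4 + 75*s^3 + 104*s^2 - s - 36)
The step-3 result is T(s). Setting s = 0: T(0) = 8/(-36) = -2/9.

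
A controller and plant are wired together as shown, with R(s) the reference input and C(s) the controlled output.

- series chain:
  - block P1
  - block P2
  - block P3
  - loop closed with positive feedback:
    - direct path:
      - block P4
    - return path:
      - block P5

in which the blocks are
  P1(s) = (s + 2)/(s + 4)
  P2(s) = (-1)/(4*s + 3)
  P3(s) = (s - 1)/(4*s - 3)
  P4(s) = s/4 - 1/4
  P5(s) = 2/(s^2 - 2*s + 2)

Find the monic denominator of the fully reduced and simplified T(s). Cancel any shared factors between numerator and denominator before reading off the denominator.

Step 1: feedback reduction of P4, P5, giving (s^3 - 3*s^2 + 4*s - 2)/(4*s^2 - 10*s + 10)
Step 2: reduce the series chain P1, P2, P3, [P4/(1-P4*P5)], giving (-s^5 + 2*s^4 + s^3 - 8*s^2 + 10*s - 4)/(64*s^5 + 96*s^4 - 516*s^3 + 586*s^2 + 270*s - 360)
T(s) is the step-2 result (common factors already cancelled). Leading coefficient of the denominator: 64. Divide through by 64 for the monic polynomial.

Therefore the answer is s^5 + 3*s^4/2 - 129*s^3/16 + 293*s^2/32 + 135*s/32 - 45/8.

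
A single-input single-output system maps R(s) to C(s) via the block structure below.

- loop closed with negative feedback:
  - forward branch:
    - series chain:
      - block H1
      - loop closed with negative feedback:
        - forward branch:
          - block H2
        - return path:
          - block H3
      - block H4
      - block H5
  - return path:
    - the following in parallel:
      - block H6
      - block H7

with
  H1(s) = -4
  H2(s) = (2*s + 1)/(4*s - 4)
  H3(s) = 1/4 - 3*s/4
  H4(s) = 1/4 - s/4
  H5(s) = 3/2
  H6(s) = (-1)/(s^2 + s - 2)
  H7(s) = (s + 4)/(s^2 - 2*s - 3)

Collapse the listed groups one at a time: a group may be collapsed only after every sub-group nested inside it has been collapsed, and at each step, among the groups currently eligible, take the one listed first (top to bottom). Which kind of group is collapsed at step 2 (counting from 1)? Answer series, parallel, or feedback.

[1] collapse the loop (H2 forward, H3 return)
[2] reduce the series chain H1, [H2/(1+H2*H3)], H4, H5
[3] reduce the parallel group H6, H7
[4] collapse the loop ((H1*[H2/(1+H2*H3)]*H4*H5) forward, (H6+H7) return)
The group at step 2 is a series group.

Answer: series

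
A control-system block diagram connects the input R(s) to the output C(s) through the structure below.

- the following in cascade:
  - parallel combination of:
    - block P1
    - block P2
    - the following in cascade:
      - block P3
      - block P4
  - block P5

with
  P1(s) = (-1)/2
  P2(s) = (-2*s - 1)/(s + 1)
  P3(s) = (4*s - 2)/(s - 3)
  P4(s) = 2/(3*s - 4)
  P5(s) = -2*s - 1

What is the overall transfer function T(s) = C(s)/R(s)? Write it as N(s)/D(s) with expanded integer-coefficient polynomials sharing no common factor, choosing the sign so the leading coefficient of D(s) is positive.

Step 1 - multiply P3, P4 (series) -> (8*s - 4)/(3*s^2 - 13*s + 12)
Step 2 - sum the parallel branches P1, P2, (P3*P4) -> (-15*s^3 + 72*s^2 - 13*s - 44)/(6*s^3 - 20*s^2 - 2*s + 24)
Step 3 - reduce the series chain (P1+P2+(P3*P4)), P5, which is the overall transfer function T(s) = C(s)/R(s) in lowest terms

Hence the answer: (30*s^4 - 129*s^3 - 46*s^2 + 101*s + 44)/(6*s^3 - 20*s^2 - 2*s + 24)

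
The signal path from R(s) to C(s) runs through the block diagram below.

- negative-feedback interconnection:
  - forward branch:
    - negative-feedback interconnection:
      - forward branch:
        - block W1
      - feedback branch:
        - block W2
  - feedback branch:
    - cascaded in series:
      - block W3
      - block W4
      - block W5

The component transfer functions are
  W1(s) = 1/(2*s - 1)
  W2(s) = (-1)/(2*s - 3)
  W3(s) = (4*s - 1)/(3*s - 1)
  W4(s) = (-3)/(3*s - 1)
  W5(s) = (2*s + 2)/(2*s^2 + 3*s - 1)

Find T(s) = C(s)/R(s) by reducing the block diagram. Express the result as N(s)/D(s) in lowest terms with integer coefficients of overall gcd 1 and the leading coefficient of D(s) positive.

First reduce the diagram to T(s).

Step 1: apply the feedback formula to W1, W2: (2*s - 3)/(4*s^2 - 8*s + 2)
Step 2: reduce the series chain W3, W4, W5: (-24*s^2 - 18*s + 6)/(18*s^4 + 15*s^3 - 25*s^2 + 9*s - 1)
Step 3: apply the feedback formula to [W1/(1+W1*W2)], (W3*W4*W5), which is the overall transfer function T(s) = C(s)/R(s) in lowest terms

Answer: (36*s^5 - 24*s^4 - 95*s^3 + 93*s^2 - 29*s + 3)/(72*s^6 - 84*s^5 - 184*s^4 + 218*s^3 - 90*s^2 + 92*s - 20)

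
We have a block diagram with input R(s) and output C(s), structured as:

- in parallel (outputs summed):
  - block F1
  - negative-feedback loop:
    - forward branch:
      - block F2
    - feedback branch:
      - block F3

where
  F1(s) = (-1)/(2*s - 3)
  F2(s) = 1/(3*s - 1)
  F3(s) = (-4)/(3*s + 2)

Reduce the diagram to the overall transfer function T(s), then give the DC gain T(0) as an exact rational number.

Reducing step by step:

Step 1. reduce the feedback loop with forward F2 and return F3; result (3*s + 2)/(9*s^2 + 3*s - 6)
Step 2. sum the parallel branches F1, [F2/(1+F2*F3)]; result (-3*s^2 - 8*s)/(18*s^3 - 21*s^2 - 21*s + 18)
The step-2 result is T(s). Setting s = 0: T(0) = 0/18 = 0.

Answer: 0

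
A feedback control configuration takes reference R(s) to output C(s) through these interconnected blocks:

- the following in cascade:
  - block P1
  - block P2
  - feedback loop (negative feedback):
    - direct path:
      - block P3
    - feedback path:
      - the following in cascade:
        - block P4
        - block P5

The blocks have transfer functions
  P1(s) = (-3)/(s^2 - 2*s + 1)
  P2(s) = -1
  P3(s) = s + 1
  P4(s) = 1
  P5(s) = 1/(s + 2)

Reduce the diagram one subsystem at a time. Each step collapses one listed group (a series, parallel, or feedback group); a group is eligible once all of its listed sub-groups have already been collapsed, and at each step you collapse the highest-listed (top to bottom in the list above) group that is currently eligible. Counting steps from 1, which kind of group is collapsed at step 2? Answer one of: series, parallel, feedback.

Step 1 - reduce the series chain P4, P5
Step 2 - reduce the feedback loop with forward P3 and return (P4*P5)
Step 3 - multiply P1, P2, [P3/(1+P3*(P4*P5))] (series)
So the answer for step 2 is feedback.

Hence the answer: feedback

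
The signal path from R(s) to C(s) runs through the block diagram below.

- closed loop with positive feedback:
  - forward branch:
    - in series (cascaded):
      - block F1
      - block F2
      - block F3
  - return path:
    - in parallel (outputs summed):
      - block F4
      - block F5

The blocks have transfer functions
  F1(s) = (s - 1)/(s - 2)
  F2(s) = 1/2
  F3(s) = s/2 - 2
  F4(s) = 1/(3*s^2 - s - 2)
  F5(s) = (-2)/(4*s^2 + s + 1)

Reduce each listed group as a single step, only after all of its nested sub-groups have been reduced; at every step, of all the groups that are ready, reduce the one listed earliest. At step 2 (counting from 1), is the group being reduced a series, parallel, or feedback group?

Reducing step by step:

[1] multiply F1, F2, F3 (series)
[2] add F4, F5 (parallel)
[3] apply the feedback formula to (F1*F2*F3), (F4+F5)
So the answer for step 2 is parallel.

Answer: parallel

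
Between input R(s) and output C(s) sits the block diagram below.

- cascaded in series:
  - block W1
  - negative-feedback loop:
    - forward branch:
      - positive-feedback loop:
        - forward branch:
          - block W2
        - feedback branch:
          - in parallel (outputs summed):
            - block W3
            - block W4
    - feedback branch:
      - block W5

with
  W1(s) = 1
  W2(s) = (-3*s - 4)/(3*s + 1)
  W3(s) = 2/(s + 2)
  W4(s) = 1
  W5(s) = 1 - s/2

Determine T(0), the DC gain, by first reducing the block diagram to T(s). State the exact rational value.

First reduce the diagram to T(s).

(1) add W3, W4 (parallel): (s + 4)/(s + 2)
(2) feedback reduction of W2, (W3+W4): (-3*s^2 - 10*s - 8)/(6*s^2 + 23*s + 18)
(3) collapse the loop ([W2/(1-W2*(W3+W4))] forward, W5 return): (-6*s^2 - 20*s - 16)/(3*s^3 + 16*s^2 + 34*s + 20)
(4) cascade W1, [[W2/(1-W2*(W3+W4))]/(1+[W2/(1-W2*(W3+W4))]*W5)]: (-6*s^2 - 20*s - 16)/(3*s^3 + 16*s^2 + 34*s + 20)
Evaluating the step-4 result (the overall T(s)) at s = 0 gives T(0) = -16/20 = -4/5.

Answer: -4/5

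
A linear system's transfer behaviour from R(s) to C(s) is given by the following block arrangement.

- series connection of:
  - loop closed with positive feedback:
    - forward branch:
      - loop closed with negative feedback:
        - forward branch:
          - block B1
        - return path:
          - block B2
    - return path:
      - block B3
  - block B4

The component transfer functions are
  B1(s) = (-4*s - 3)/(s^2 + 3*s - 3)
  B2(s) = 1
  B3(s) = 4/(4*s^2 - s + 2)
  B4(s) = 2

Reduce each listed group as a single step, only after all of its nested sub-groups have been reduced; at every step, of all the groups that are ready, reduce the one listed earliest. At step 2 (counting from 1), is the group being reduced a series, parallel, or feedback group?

1. reduce the feedback loop with forward B1 and return B2
2. reduce the feedback loop with forward [B1/(1+B1*B2)] and return B3
3. multiply [[B1/(1+B1*B2)]/(1-[B1/(1+B1*B2)]*B3)], B4 (series)
Step 2: feedback.

Hence the answer: feedback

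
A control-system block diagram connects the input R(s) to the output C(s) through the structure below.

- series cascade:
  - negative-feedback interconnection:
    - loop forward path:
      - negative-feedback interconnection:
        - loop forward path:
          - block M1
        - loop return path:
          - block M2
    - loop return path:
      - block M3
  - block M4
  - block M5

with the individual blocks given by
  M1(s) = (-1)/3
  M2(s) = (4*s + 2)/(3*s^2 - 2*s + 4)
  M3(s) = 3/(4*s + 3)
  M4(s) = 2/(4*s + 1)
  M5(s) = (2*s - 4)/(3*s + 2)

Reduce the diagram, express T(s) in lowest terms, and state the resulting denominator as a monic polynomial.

Answer: s^5 + 11*s^4/36 + 11*s^3/216 + 29*s^2/36 + 115*s/216 + 1/12

Working:
[1] collapse the loop (M1 forward, M2 return): (-3*s^2 + 2*s - 4)/(9*s^2 - 10*s + 10)
[2] collapse the loop ([M1/(1+M1*M2)] forward, M3 return): (-12*s^3 - s^2 - 10*s - 12)/(36*s^3 - 22*s^2 + 16*s + 18)
[3] series reduction of [[M1/(1+M1*M2)]/(1+[M1/(1+M1*M2)]*M3)], M4, M5: (-24*s^4 + 46*s^3 - 16*s^2 + 16*s + 48)/(216*s^5 + 66*s^4 + 11*s^3 + 174*s^2 + 115*s + 18)
Step 3 gives the fully reduced T(s), with no common factor left to cancel. The denominator's leading coefficient is 216, so divide each of its coefficients by 216 to get the monic form.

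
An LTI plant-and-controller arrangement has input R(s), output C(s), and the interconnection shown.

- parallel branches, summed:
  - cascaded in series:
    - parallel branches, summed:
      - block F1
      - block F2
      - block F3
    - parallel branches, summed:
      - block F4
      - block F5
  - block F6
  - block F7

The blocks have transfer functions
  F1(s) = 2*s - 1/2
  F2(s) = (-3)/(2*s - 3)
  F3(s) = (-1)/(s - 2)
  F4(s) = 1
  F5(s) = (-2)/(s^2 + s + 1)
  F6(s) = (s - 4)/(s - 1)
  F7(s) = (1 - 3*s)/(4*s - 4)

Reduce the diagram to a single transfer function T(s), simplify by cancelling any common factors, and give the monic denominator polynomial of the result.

The answer is s^5 - 7*s^4/2 + 3*s^3 - s^2 + 7*s/2 - 3.

Reasoning:
Step 1 - add F1, F2, F3 (parallel): (8*s^3 - 30*s^2 + 21*s + 12)/(4*s^2 - 14*s + 12)
Step 2 - add F4, F5 (parallel): (s^2 + s - 1)/(s^2 + s + 1)
Step 3 - reduce the series chain (F1+F2+F3), (F4+F5): (8*s^5 - 22*s^4 - 17*s^3 + 63*s^2 - 9*s - 12)/(4*s^4 - 10*s^3 + 2*s^2 - 2*s + 12)
Step 4 - parallel reduction of ((F1+F2+F3)*(F4+F5)), F6, F7: (16*s^6 - 58*s^5 - 25*s^4 + 236*s^3 - 160*s^2 + 15*s - 66)/(8*s^5 - 28*s^4 + 24*s^3 - 8*s^2 + 28*s - 24)
Step 4 gives the fully reduced T(s), with no common factor left to cancel. The denominator's leading coefficient is 8, so divide each of its coefficients by 8 to get the monic form.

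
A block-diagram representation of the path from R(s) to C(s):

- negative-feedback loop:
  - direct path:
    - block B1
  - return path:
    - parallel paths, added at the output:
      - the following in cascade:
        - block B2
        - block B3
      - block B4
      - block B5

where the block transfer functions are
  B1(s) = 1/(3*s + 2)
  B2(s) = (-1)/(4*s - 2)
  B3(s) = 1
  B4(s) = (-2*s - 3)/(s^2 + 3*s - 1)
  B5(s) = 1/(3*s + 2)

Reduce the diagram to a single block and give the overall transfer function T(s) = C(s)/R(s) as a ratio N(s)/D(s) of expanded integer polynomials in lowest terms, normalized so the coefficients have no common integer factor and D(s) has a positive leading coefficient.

1. reduce the series chain B2, B3 gives (-1)/(4*s - 2)
2. reduce the parallel group (B2*B3), B4, B5 gives (-23*s^3 - 41*s^2 - 11*s + 16)/(12*s^4 + 38*s^3 - 10*s^2 - 14*s + 4)
3. apply the feedback formula to B1, ((B2*B3)+B4+B5); the result is T(s) itself (integer coefficients, no common factor, positive leading denominator coefficient)

Answer: (12*s^4 + 38*s^3 - 10*s^2 - 14*s + 4)/(36*s^5 + 138*s^4 + 23*s^3 - 103*s^2 - 27*s + 24)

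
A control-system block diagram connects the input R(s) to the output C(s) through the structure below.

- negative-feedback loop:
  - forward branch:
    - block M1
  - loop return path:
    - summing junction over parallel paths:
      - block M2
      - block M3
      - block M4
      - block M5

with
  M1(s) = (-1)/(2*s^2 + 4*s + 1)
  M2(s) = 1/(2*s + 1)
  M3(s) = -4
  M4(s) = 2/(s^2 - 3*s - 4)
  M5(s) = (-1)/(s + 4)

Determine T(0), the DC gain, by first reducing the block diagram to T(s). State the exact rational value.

Step 1. combine M2, M3, M4, M5 in parallel = (-8*s^4 - 13*s^3 + 134*s^2 + 205*s + 60)/(2*s^4 + 3*s^3 - 31*s^2 - 48*s - 16)
Step 2. collapse the loop (M1 forward, (M2+M3+M4+M5) return) = (-2*s^4 - 3*s^3 + 31*s^2 + 48*s + 16)/(4*s^6 + 14*s^5 - 40*s^4 - 204*s^3 - 389*s^2 - 317*s - 76)
Step 2 gives the overall T(s). Then T(0) = 16/(-76) = -4/19.

Answer: -4/19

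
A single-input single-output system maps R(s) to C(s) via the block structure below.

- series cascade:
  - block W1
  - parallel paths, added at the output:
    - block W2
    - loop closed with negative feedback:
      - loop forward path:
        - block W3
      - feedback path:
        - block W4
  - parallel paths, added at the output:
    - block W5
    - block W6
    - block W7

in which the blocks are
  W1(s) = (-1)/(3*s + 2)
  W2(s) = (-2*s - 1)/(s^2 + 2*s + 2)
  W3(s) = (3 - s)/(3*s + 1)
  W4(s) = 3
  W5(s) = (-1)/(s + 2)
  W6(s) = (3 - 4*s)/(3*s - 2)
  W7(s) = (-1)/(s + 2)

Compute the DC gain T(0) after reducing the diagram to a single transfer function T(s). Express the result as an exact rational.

The answer is -1/4.

Reasoning:
Step 1. close the feedback loop around W3, W4 -> 3/10 - s/10
Step 2. parallel reduction of W2, [W3/(1+W3*W4)] -> (-s^3 + s^2 - 16*s - 4)/(10*s^2 + 20*s + 20)
Step 3. reduce the parallel group W5, W6, W7 -> (-4*s^2 - 11*s + 10)/(3*s^2 + 4*s - 4)
Step 4. reduce the series chain W1, (W2+[W3/(1+W3*W4)]), (W5+W6+W7) -> (-4*s^5 - 7*s^4 - 43*s^3 - 202*s^2 + 116*s + 40)/(90*s^5 + 360*s^4 + 500*s^3 + 200*s^2 - 240*s - 160)
That last expression is T(s); at s = 0 only the constant terms survive, so T(0) = 40/(-160) = -1/4.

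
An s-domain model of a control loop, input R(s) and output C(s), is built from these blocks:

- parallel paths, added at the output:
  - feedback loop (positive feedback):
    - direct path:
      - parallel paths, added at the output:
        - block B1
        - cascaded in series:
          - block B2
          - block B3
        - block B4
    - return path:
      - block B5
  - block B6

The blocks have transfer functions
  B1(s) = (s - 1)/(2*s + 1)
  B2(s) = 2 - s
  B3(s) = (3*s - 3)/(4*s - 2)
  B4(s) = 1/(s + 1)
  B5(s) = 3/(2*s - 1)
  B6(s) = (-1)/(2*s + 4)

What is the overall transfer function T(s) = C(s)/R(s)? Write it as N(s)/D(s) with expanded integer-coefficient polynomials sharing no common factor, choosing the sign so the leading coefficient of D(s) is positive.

Step 1: reduce the series chain B2, B3; result (-3*s^2 + 9*s - 6)/(4*s - 2)
Step 2: reduce the parallel group B1, (B2*B3), B4; result (-6*s^4 + 13*s^3 + 18*s^2 - 13*s - 6)/(8*s^3 + 8*s^2 - 2*s - 2)
Step 3: collapse the loop ((B1+(B2*B3)+B4) forward, B5 return); result (-12*s^5 + 32*s^4 + 23*s^3 - 44*s^2 + s + 6)/(34*s^4 - 31*s^3 - 66*s^2 + 37*s + 20)
Step 4: parallel reduction of [(B1+(B2*B3)+B4)/(1-(B1+(B2*B3)+B4)*B5)], B6: this yields T(s), and no further normalization is needed

Therefore the answer is (-24*s^6 + 16*s^5 + 140*s^4 + 35*s^3 - 108*s^2 - 21*s + 4)/(68*s^5 + 74*s^4 - 256*s^3 - 190*s^2 + 188*s + 80).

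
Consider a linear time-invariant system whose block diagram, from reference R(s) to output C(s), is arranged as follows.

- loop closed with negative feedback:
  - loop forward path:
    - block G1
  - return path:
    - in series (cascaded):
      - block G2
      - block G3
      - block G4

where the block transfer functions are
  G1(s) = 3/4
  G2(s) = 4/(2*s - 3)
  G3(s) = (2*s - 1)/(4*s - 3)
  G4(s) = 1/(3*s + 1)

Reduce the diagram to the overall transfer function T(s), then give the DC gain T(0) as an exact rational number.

Step 1 - combine G2, G3, G4 in series: (8*s - 4)/(24*s^3 - 46*s^2 + 9*s + 9)
Step 2 - collapse the loop (G1 forward, (G2*G3*G4) return): (72*s^3 - 138*s^2 + 27*s + 27)/(96*s^3 - 184*s^2 + 60*s + 24)
Evaluating the step-2 result (the overall T(s)) at s = 0 gives T(0) = 27/24 = 9/8.

Final answer: 9/8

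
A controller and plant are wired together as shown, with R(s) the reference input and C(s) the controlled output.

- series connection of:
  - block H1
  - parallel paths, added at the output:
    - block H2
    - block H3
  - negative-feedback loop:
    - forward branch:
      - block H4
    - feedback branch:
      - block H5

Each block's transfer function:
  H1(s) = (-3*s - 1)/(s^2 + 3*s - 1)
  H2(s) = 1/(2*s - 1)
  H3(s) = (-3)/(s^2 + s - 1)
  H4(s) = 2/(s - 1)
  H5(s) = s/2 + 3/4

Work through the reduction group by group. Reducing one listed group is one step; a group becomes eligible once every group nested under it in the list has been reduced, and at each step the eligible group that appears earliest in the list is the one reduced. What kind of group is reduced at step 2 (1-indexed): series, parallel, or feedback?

The answer is feedback.

Reasoning:
Step 1 - sum the parallel branches H2, H3
Step 2 - collapse the loop (H4 forward, H5 return)
Step 3 - series reduction of H1, (H2+H3), [H4/(1+H4*H5)]
So the answer for step 2 is feedback.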